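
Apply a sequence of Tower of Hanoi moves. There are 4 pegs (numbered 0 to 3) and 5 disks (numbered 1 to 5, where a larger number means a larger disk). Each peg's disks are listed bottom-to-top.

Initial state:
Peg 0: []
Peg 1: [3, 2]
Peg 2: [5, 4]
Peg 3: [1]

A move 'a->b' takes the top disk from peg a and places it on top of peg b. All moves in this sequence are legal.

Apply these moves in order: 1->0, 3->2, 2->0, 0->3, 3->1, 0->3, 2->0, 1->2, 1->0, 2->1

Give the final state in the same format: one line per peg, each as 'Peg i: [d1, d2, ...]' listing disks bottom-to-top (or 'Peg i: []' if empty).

After move 1 (1->0):
Peg 0: [2]
Peg 1: [3]
Peg 2: [5, 4]
Peg 3: [1]

After move 2 (3->2):
Peg 0: [2]
Peg 1: [3]
Peg 2: [5, 4, 1]
Peg 3: []

After move 3 (2->0):
Peg 0: [2, 1]
Peg 1: [3]
Peg 2: [5, 4]
Peg 3: []

After move 4 (0->3):
Peg 0: [2]
Peg 1: [3]
Peg 2: [5, 4]
Peg 3: [1]

After move 5 (3->1):
Peg 0: [2]
Peg 1: [3, 1]
Peg 2: [5, 4]
Peg 3: []

After move 6 (0->3):
Peg 0: []
Peg 1: [3, 1]
Peg 2: [5, 4]
Peg 3: [2]

After move 7 (2->0):
Peg 0: [4]
Peg 1: [3, 1]
Peg 2: [5]
Peg 3: [2]

After move 8 (1->2):
Peg 0: [4]
Peg 1: [3]
Peg 2: [5, 1]
Peg 3: [2]

After move 9 (1->0):
Peg 0: [4, 3]
Peg 1: []
Peg 2: [5, 1]
Peg 3: [2]

After move 10 (2->1):
Peg 0: [4, 3]
Peg 1: [1]
Peg 2: [5]
Peg 3: [2]

Answer: Peg 0: [4, 3]
Peg 1: [1]
Peg 2: [5]
Peg 3: [2]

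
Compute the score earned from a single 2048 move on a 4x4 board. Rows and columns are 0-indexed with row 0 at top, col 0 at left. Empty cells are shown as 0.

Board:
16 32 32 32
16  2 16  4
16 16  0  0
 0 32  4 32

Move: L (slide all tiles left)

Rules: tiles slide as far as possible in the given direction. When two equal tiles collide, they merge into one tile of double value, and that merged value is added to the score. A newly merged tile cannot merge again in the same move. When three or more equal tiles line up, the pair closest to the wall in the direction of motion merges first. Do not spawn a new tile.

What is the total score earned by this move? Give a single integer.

Slide left:
row 0: [16, 32, 32, 32] -> [16, 64, 32, 0]  score +64 (running 64)
row 1: [16, 2, 16, 4] -> [16, 2, 16, 4]  score +0 (running 64)
row 2: [16, 16, 0, 0] -> [32, 0, 0, 0]  score +32 (running 96)
row 3: [0, 32, 4, 32] -> [32, 4, 32, 0]  score +0 (running 96)
Board after move:
16 64 32  0
16  2 16  4
32  0  0  0
32  4 32  0

Answer: 96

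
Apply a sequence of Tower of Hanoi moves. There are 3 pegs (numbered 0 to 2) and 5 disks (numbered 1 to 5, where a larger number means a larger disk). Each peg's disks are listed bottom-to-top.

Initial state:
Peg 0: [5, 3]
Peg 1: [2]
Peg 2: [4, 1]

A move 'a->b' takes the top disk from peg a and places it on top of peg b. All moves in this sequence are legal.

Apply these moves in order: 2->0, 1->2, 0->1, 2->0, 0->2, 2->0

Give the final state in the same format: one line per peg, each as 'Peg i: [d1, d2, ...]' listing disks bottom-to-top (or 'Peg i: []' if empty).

After move 1 (2->0):
Peg 0: [5, 3, 1]
Peg 1: [2]
Peg 2: [4]

After move 2 (1->2):
Peg 0: [5, 3, 1]
Peg 1: []
Peg 2: [4, 2]

After move 3 (0->1):
Peg 0: [5, 3]
Peg 1: [1]
Peg 2: [4, 2]

After move 4 (2->0):
Peg 0: [5, 3, 2]
Peg 1: [1]
Peg 2: [4]

After move 5 (0->2):
Peg 0: [5, 3]
Peg 1: [1]
Peg 2: [4, 2]

After move 6 (2->0):
Peg 0: [5, 3, 2]
Peg 1: [1]
Peg 2: [4]

Answer: Peg 0: [5, 3, 2]
Peg 1: [1]
Peg 2: [4]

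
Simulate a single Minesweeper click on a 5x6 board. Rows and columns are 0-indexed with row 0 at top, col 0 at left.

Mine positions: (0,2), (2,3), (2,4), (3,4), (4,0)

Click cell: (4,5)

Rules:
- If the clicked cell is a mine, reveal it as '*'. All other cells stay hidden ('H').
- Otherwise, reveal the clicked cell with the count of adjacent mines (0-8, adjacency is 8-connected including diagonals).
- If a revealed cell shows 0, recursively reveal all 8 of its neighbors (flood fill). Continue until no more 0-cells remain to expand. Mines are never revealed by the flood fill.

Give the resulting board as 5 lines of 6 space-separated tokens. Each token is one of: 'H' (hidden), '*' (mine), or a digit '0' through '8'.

H H H H H H
H H H H H H
H H H H H H
H H H H H H
H H H H H 1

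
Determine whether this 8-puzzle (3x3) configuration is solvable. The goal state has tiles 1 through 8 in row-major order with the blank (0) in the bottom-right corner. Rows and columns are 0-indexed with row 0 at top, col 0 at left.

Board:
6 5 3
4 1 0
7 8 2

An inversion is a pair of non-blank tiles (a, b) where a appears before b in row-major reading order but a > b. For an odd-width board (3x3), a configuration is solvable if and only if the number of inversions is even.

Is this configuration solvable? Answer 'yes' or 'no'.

Inversions (pairs i<j in row-major order where tile[i] > tile[j] > 0): 15
15 is odd, so the puzzle is not solvable.

Answer: no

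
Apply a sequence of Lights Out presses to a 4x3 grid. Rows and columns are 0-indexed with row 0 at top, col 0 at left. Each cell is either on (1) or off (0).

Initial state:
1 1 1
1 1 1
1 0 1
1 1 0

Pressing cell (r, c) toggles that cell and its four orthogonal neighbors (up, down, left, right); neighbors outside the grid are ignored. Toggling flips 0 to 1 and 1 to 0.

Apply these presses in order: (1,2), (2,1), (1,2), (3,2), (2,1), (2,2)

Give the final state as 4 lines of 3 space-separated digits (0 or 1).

Answer: 1 1 1
1 1 0
1 1 1
1 0 0

Derivation:
After press 1 at (1,2):
1 1 0
1 0 0
1 0 0
1 1 0

After press 2 at (2,1):
1 1 0
1 1 0
0 1 1
1 0 0

After press 3 at (1,2):
1 1 1
1 0 1
0 1 0
1 0 0

After press 4 at (3,2):
1 1 1
1 0 1
0 1 1
1 1 1

After press 5 at (2,1):
1 1 1
1 1 1
1 0 0
1 0 1

After press 6 at (2,2):
1 1 1
1 1 0
1 1 1
1 0 0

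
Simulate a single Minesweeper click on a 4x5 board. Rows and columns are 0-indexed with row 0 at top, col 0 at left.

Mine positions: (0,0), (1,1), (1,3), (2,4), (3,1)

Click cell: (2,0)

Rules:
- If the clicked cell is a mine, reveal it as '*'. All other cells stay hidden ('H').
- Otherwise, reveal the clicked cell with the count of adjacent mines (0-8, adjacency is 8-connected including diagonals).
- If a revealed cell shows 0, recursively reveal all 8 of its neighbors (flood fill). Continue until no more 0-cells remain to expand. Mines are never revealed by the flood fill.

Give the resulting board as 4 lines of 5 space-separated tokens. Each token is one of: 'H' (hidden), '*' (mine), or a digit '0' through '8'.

H H H H H
H H H H H
2 H H H H
H H H H H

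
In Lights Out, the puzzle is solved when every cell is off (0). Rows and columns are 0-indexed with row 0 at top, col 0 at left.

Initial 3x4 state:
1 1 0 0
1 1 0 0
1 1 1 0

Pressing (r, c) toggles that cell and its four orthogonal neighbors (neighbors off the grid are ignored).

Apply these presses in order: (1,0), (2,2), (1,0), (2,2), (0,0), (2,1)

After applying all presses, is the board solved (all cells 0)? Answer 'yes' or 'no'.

After press 1 at (1,0):
0 1 0 0
0 0 0 0
0 1 1 0

After press 2 at (2,2):
0 1 0 0
0 0 1 0
0 0 0 1

After press 3 at (1,0):
1 1 0 0
1 1 1 0
1 0 0 1

After press 4 at (2,2):
1 1 0 0
1 1 0 0
1 1 1 0

After press 5 at (0,0):
0 0 0 0
0 1 0 0
1 1 1 0

After press 6 at (2,1):
0 0 0 0
0 0 0 0
0 0 0 0

Lights still on: 0

Answer: yes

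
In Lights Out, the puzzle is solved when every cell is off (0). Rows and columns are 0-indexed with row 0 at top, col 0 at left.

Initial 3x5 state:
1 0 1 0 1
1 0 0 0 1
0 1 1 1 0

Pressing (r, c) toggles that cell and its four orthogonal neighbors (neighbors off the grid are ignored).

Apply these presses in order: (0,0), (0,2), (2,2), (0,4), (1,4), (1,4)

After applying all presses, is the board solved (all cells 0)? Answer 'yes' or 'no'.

After press 1 at (0,0):
0 1 1 0 1
0 0 0 0 1
0 1 1 1 0

After press 2 at (0,2):
0 0 0 1 1
0 0 1 0 1
0 1 1 1 0

After press 3 at (2,2):
0 0 0 1 1
0 0 0 0 1
0 0 0 0 0

After press 4 at (0,4):
0 0 0 0 0
0 0 0 0 0
0 0 0 0 0

After press 5 at (1,4):
0 0 0 0 1
0 0 0 1 1
0 0 0 0 1

After press 6 at (1,4):
0 0 0 0 0
0 0 0 0 0
0 0 0 0 0

Lights still on: 0

Answer: yes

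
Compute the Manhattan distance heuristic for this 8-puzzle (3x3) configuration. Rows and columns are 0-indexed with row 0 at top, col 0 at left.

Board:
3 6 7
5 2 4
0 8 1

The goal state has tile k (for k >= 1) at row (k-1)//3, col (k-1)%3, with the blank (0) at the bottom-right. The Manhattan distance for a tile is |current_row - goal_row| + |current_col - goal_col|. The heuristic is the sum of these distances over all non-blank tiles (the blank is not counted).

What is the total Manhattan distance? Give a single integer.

Answer: 16

Derivation:
Tile 3: (0,0)->(0,2) = 2
Tile 6: (0,1)->(1,2) = 2
Tile 7: (0,2)->(2,0) = 4
Tile 5: (1,0)->(1,1) = 1
Tile 2: (1,1)->(0,1) = 1
Tile 4: (1,2)->(1,0) = 2
Tile 8: (2,1)->(2,1) = 0
Tile 1: (2,2)->(0,0) = 4
Sum: 2 + 2 + 4 + 1 + 1 + 2 + 0 + 4 = 16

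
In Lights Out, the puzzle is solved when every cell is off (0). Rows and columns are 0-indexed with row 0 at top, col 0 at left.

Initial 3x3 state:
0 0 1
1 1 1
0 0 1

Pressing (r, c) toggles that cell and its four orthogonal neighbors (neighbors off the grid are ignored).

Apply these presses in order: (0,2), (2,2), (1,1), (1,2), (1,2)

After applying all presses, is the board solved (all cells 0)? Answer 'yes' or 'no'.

Answer: yes

Derivation:
After press 1 at (0,2):
0 1 0
1 1 0
0 0 1

After press 2 at (2,2):
0 1 0
1 1 1
0 1 0

After press 3 at (1,1):
0 0 0
0 0 0
0 0 0

After press 4 at (1,2):
0 0 1
0 1 1
0 0 1

After press 5 at (1,2):
0 0 0
0 0 0
0 0 0

Lights still on: 0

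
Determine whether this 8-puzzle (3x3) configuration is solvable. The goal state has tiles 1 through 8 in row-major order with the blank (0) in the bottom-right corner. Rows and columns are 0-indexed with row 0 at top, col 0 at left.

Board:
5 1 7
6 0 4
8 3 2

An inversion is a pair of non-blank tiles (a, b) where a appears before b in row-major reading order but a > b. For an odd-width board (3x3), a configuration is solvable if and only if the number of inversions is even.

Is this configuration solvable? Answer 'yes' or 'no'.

Answer: yes

Derivation:
Inversions (pairs i<j in row-major order where tile[i] > tile[j] > 0): 16
16 is even, so the puzzle is solvable.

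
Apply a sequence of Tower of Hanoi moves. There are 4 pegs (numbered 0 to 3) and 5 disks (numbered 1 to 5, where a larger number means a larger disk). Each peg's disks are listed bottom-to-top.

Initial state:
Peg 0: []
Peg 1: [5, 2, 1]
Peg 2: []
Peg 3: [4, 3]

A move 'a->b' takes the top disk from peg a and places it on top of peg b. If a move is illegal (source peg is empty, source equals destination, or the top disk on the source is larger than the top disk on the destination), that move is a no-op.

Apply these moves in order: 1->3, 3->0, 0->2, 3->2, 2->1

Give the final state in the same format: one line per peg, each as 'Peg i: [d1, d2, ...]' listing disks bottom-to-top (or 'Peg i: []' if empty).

After move 1 (1->3):
Peg 0: []
Peg 1: [5, 2]
Peg 2: []
Peg 3: [4, 3, 1]

After move 2 (3->0):
Peg 0: [1]
Peg 1: [5, 2]
Peg 2: []
Peg 3: [4, 3]

After move 3 (0->2):
Peg 0: []
Peg 1: [5, 2]
Peg 2: [1]
Peg 3: [4, 3]

After move 4 (3->2):
Peg 0: []
Peg 1: [5, 2]
Peg 2: [1]
Peg 3: [4, 3]

After move 5 (2->1):
Peg 0: []
Peg 1: [5, 2, 1]
Peg 2: []
Peg 3: [4, 3]

Answer: Peg 0: []
Peg 1: [5, 2, 1]
Peg 2: []
Peg 3: [4, 3]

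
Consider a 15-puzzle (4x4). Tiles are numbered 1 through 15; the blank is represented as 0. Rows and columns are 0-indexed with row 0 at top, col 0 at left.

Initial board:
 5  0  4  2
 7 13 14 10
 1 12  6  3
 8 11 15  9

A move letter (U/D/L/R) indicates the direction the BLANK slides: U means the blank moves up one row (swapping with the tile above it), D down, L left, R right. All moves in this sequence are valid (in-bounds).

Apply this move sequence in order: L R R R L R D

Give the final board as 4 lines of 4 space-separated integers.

After move 1 (L):
 0  5  4  2
 7 13 14 10
 1 12  6  3
 8 11 15  9

After move 2 (R):
 5  0  4  2
 7 13 14 10
 1 12  6  3
 8 11 15  9

After move 3 (R):
 5  4  0  2
 7 13 14 10
 1 12  6  3
 8 11 15  9

After move 4 (R):
 5  4  2  0
 7 13 14 10
 1 12  6  3
 8 11 15  9

After move 5 (L):
 5  4  0  2
 7 13 14 10
 1 12  6  3
 8 11 15  9

After move 6 (R):
 5  4  2  0
 7 13 14 10
 1 12  6  3
 8 11 15  9

After move 7 (D):
 5  4  2 10
 7 13 14  0
 1 12  6  3
 8 11 15  9

Answer:  5  4  2 10
 7 13 14  0
 1 12  6  3
 8 11 15  9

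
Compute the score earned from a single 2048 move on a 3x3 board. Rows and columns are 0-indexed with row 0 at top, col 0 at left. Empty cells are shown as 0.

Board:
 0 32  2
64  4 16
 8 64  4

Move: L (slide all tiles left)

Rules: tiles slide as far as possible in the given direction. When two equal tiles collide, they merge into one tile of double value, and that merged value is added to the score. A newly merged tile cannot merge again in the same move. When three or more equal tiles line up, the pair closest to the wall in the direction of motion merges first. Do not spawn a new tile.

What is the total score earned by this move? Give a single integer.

Slide left:
row 0: [0, 32, 2] -> [32, 2, 0]  score +0 (running 0)
row 1: [64, 4, 16] -> [64, 4, 16]  score +0 (running 0)
row 2: [8, 64, 4] -> [8, 64, 4]  score +0 (running 0)
Board after move:
32  2  0
64  4 16
 8 64  4

Answer: 0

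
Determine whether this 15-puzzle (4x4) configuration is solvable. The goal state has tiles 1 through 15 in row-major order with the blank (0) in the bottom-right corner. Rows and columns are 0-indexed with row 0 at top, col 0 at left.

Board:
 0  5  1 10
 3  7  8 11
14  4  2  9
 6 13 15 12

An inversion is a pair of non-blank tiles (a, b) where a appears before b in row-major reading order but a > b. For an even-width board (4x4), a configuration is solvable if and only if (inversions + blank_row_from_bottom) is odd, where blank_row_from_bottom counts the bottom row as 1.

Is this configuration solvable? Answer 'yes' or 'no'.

Inversions: 32
Blank is in row 0 (0-indexed from top), which is row 4 counting from the bottom (bottom = 1).
32 + 4 = 36, which is even, so the puzzle is not solvable.

Answer: no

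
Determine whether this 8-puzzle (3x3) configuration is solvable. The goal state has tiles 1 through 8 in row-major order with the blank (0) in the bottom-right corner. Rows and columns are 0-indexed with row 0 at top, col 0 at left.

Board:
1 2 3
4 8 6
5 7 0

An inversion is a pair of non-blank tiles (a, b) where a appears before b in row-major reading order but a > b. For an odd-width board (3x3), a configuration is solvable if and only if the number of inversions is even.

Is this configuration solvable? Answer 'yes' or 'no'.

Answer: yes

Derivation:
Inversions (pairs i<j in row-major order where tile[i] > tile[j] > 0): 4
4 is even, so the puzzle is solvable.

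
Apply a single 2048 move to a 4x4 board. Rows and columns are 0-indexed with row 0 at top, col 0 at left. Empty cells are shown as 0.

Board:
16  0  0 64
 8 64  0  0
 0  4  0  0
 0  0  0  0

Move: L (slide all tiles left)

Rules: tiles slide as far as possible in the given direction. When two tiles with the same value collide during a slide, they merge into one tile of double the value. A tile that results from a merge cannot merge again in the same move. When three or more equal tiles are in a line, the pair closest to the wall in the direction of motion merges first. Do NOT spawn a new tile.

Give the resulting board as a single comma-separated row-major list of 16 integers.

Slide left:
row 0: [16, 0, 0, 64] -> [16, 64, 0, 0]
row 1: [8, 64, 0, 0] -> [8, 64, 0, 0]
row 2: [0, 4, 0, 0] -> [4, 0, 0, 0]
row 3: [0, 0, 0, 0] -> [0, 0, 0, 0]

Answer: 16, 64, 0, 0, 8, 64, 0, 0, 4, 0, 0, 0, 0, 0, 0, 0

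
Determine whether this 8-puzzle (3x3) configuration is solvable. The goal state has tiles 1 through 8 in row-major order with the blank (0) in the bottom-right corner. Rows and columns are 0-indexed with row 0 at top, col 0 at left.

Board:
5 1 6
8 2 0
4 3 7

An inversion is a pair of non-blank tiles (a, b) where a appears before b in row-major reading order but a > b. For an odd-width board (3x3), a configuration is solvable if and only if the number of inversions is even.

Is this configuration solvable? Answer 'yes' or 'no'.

Answer: yes

Derivation:
Inversions (pairs i<j in row-major order where tile[i] > tile[j] > 0): 12
12 is even, so the puzzle is solvable.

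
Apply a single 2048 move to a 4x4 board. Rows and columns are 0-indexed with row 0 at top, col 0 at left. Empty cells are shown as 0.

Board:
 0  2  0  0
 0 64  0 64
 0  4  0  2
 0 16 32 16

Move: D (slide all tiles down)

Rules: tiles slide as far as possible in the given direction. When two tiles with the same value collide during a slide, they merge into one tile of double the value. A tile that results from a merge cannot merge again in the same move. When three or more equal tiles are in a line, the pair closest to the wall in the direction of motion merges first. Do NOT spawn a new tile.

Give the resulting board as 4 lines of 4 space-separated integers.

Slide down:
col 0: [0, 0, 0, 0] -> [0, 0, 0, 0]
col 1: [2, 64, 4, 16] -> [2, 64, 4, 16]
col 2: [0, 0, 0, 32] -> [0, 0, 0, 32]
col 3: [0, 64, 2, 16] -> [0, 64, 2, 16]

Answer:  0  2  0  0
 0 64  0 64
 0  4  0  2
 0 16 32 16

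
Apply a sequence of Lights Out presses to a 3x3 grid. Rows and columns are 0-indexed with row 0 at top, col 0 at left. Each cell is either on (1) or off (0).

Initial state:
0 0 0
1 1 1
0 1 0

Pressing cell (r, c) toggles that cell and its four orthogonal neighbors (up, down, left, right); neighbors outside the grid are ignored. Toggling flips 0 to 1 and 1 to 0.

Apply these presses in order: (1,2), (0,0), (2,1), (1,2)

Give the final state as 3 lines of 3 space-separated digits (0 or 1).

Answer: 1 1 0
0 0 1
1 0 1

Derivation:
After press 1 at (1,2):
0 0 1
1 0 0
0 1 1

After press 2 at (0,0):
1 1 1
0 0 0
0 1 1

After press 3 at (2,1):
1 1 1
0 1 0
1 0 0

After press 4 at (1,2):
1 1 0
0 0 1
1 0 1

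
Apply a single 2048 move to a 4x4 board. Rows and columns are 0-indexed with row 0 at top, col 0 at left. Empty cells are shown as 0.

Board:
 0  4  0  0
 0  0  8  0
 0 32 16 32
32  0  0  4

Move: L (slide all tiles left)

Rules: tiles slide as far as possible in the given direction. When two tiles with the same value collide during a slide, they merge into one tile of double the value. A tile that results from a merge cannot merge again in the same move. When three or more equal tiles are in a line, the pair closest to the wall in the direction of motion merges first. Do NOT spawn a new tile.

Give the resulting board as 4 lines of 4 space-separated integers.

Slide left:
row 0: [0, 4, 0, 0] -> [4, 0, 0, 0]
row 1: [0, 0, 8, 0] -> [8, 0, 0, 0]
row 2: [0, 32, 16, 32] -> [32, 16, 32, 0]
row 3: [32, 0, 0, 4] -> [32, 4, 0, 0]

Answer:  4  0  0  0
 8  0  0  0
32 16 32  0
32  4  0  0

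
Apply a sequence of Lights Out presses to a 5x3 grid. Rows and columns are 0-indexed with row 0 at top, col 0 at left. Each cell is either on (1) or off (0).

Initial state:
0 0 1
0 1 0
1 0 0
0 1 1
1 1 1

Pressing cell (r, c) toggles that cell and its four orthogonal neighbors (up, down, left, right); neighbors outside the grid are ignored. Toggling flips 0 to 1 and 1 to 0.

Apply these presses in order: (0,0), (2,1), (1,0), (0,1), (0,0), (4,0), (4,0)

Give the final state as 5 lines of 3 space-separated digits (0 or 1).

Answer: 0 1 0
1 0 0
1 1 1
0 0 1
1 1 1

Derivation:
After press 1 at (0,0):
1 1 1
1 1 0
1 0 0
0 1 1
1 1 1

After press 2 at (2,1):
1 1 1
1 0 0
0 1 1
0 0 1
1 1 1

After press 3 at (1,0):
0 1 1
0 1 0
1 1 1
0 0 1
1 1 1

After press 4 at (0,1):
1 0 0
0 0 0
1 1 1
0 0 1
1 1 1

After press 5 at (0,0):
0 1 0
1 0 0
1 1 1
0 0 1
1 1 1

After press 6 at (4,0):
0 1 0
1 0 0
1 1 1
1 0 1
0 0 1

After press 7 at (4,0):
0 1 0
1 0 0
1 1 1
0 0 1
1 1 1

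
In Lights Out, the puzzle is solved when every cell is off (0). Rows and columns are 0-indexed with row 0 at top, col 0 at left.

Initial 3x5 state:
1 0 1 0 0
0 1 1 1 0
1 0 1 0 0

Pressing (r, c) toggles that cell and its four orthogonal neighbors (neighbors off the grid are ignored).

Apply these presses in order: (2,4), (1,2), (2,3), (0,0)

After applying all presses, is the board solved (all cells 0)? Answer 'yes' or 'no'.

Answer: no

Derivation:
After press 1 at (2,4):
1 0 1 0 0
0 1 1 1 1
1 0 1 1 1

After press 2 at (1,2):
1 0 0 0 0
0 0 0 0 1
1 0 0 1 1

After press 3 at (2,3):
1 0 0 0 0
0 0 0 1 1
1 0 1 0 0

After press 4 at (0,0):
0 1 0 0 0
1 0 0 1 1
1 0 1 0 0

Lights still on: 6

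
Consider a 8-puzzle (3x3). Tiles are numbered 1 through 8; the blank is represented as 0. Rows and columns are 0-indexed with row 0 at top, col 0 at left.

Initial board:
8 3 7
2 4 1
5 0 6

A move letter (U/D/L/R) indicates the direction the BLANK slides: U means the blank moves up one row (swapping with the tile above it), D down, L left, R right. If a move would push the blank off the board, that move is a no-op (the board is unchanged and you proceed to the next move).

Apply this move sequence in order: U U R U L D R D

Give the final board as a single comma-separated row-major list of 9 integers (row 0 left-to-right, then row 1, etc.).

Answer: 8, 3, 7, 2, 1, 6, 5, 4, 0

Derivation:
After move 1 (U):
8 3 7
2 0 1
5 4 6

After move 2 (U):
8 0 7
2 3 1
5 4 6

After move 3 (R):
8 7 0
2 3 1
5 4 6

After move 4 (U):
8 7 0
2 3 1
5 4 6

After move 5 (L):
8 0 7
2 3 1
5 4 6

After move 6 (D):
8 3 7
2 0 1
5 4 6

After move 7 (R):
8 3 7
2 1 0
5 4 6

After move 8 (D):
8 3 7
2 1 6
5 4 0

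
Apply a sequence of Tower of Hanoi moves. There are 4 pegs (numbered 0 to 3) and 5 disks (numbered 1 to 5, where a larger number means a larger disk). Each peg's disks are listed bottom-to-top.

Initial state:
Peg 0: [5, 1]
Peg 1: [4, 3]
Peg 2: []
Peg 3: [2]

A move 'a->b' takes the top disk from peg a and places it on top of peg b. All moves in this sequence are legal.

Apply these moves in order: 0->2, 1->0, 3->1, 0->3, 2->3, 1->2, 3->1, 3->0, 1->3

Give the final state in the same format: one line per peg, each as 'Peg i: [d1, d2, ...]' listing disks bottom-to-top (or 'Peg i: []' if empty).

After move 1 (0->2):
Peg 0: [5]
Peg 1: [4, 3]
Peg 2: [1]
Peg 3: [2]

After move 2 (1->0):
Peg 0: [5, 3]
Peg 1: [4]
Peg 2: [1]
Peg 3: [2]

After move 3 (3->1):
Peg 0: [5, 3]
Peg 1: [4, 2]
Peg 2: [1]
Peg 3: []

After move 4 (0->3):
Peg 0: [5]
Peg 1: [4, 2]
Peg 2: [1]
Peg 3: [3]

After move 5 (2->3):
Peg 0: [5]
Peg 1: [4, 2]
Peg 2: []
Peg 3: [3, 1]

After move 6 (1->2):
Peg 0: [5]
Peg 1: [4]
Peg 2: [2]
Peg 3: [3, 1]

After move 7 (3->1):
Peg 0: [5]
Peg 1: [4, 1]
Peg 2: [2]
Peg 3: [3]

After move 8 (3->0):
Peg 0: [5, 3]
Peg 1: [4, 1]
Peg 2: [2]
Peg 3: []

After move 9 (1->3):
Peg 0: [5, 3]
Peg 1: [4]
Peg 2: [2]
Peg 3: [1]

Answer: Peg 0: [5, 3]
Peg 1: [4]
Peg 2: [2]
Peg 3: [1]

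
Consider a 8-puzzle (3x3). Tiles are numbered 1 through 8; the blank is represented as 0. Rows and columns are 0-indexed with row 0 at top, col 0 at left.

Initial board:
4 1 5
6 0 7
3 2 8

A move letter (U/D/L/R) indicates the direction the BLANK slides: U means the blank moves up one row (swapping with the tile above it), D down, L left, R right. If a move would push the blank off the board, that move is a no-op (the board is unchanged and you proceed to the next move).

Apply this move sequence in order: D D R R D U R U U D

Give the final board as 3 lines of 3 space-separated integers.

After move 1 (D):
4 1 5
6 2 7
3 0 8

After move 2 (D):
4 1 5
6 2 7
3 0 8

After move 3 (R):
4 1 5
6 2 7
3 8 0

After move 4 (R):
4 1 5
6 2 7
3 8 0

After move 5 (D):
4 1 5
6 2 7
3 8 0

After move 6 (U):
4 1 5
6 2 0
3 8 7

After move 7 (R):
4 1 5
6 2 0
3 8 7

After move 8 (U):
4 1 0
6 2 5
3 8 7

After move 9 (U):
4 1 0
6 2 5
3 8 7

After move 10 (D):
4 1 5
6 2 0
3 8 7

Answer: 4 1 5
6 2 0
3 8 7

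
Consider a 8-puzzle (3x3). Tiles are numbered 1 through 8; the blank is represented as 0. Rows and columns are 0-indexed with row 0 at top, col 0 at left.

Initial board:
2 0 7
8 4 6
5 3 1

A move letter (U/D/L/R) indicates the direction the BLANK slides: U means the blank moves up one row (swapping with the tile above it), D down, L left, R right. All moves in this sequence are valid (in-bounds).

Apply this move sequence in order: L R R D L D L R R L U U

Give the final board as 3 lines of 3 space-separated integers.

After move 1 (L):
0 2 7
8 4 6
5 3 1

After move 2 (R):
2 0 7
8 4 6
5 3 1

After move 3 (R):
2 7 0
8 4 6
5 3 1

After move 4 (D):
2 7 6
8 4 0
5 3 1

After move 5 (L):
2 7 6
8 0 4
5 3 1

After move 6 (D):
2 7 6
8 3 4
5 0 1

After move 7 (L):
2 7 6
8 3 4
0 5 1

After move 8 (R):
2 7 6
8 3 4
5 0 1

After move 9 (R):
2 7 6
8 3 4
5 1 0

After move 10 (L):
2 7 6
8 3 4
5 0 1

After move 11 (U):
2 7 6
8 0 4
5 3 1

After move 12 (U):
2 0 6
8 7 4
5 3 1

Answer: 2 0 6
8 7 4
5 3 1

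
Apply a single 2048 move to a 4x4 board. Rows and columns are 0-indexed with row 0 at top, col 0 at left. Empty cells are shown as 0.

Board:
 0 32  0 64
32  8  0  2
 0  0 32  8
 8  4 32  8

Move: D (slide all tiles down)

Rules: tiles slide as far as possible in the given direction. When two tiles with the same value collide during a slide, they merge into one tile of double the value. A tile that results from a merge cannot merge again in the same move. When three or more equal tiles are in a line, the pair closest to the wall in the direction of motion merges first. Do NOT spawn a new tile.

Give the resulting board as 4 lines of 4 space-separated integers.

Answer:  0  0  0  0
 0 32  0 64
32  8  0  2
 8  4 64 16

Derivation:
Slide down:
col 0: [0, 32, 0, 8] -> [0, 0, 32, 8]
col 1: [32, 8, 0, 4] -> [0, 32, 8, 4]
col 2: [0, 0, 32, 32] -> [0, 0, 0, 64]
col 3: [64, 2, 8, 8] -> [0, 64, 2, 16]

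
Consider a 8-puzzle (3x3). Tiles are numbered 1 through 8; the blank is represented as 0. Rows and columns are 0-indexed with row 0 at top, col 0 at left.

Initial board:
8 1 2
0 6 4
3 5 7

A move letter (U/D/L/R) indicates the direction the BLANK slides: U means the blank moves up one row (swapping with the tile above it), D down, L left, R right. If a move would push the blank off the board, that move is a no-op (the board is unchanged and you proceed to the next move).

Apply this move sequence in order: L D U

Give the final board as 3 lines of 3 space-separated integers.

Answer: 8 1 2
0 6 4
3 5 7

Derivation:
After move 1 (L):
8 1 2
0 6 4
3 5 7

After move 2 (D):
8 1 2
3 6 4
0 5 7

After move 3 (U):
8 1 2
0 6 4
3 5 7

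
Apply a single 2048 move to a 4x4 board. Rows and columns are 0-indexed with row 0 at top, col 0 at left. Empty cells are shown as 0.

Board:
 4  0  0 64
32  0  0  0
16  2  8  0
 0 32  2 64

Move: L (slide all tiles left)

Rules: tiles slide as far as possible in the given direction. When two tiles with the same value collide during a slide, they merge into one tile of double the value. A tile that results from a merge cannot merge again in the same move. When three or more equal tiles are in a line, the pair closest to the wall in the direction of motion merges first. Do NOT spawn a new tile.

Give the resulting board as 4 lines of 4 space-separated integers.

Slide left:
row 0: [4, 0, 0, 64] -> [4, 64, 0, 0]
row 1: [32, 0, 0, 0] -> [32, 0, 0, 0]
row 2: [16, 2, 8, 0] -> [16, 2, 8, 0]
row 3: [0, 32, 2, 64] -> [32, 2, 64, 0]

Answer:  4 64  0  0
32  0  0  0
16  2  8  0
32  2 64  0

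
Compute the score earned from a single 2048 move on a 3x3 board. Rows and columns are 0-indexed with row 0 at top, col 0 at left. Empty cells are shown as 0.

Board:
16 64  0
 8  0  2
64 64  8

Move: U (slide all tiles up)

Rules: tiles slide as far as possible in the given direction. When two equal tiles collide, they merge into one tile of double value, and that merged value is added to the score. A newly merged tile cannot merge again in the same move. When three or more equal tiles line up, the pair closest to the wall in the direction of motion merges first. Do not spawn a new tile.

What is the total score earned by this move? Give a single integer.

Slide up:
col 0: [16, 8, 64] -> [16, 8, 64]  score +0 (running 0)
col 1: [64, 0, 64] -> [128, 0, 0]  score +128 (running 128)
col 2: [0, 2, 8] -> [2, 8, 0]  score +0 (running 128)
Board after move:
 16 128   2
  8   0   8
 64   0   0

Answer: 128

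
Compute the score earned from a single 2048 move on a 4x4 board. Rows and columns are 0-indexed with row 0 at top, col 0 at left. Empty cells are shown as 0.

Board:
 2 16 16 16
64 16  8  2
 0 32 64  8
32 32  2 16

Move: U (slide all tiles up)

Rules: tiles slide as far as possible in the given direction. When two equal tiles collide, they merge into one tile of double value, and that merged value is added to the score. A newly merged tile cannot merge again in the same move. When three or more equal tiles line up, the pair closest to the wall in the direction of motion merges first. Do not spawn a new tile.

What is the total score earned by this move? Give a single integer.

Answer: 96

Derivation:
Slide up:
col 0: [2, 64, 0, 32] -> [2, 64, 32, 0]  score +0 (running 0)
col 1: [16, 16, 32, 32] -> [32, 64, 0, 0]  score +96 (running 96)
col 2: [16, 8, 64, 2] -> [16, 8, 64, 2]  score +0 (running 96)
col 3: [16, 2, 8, 16] -> [16, 2, 8, 16]  score +0 (running 96)
Board after move:
 2 32 16 16
64 64  8  2
32  0 64  8
 0  0  2 16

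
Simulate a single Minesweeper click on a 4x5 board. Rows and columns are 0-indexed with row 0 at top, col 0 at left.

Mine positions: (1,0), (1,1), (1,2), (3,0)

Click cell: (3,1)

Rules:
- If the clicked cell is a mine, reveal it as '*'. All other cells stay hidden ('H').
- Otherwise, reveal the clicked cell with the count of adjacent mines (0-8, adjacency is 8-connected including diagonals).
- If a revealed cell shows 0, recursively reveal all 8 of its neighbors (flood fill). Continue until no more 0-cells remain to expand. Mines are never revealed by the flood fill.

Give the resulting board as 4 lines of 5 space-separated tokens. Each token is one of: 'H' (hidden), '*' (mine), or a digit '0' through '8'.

H H H H H
H H H H H
H H H H H
H 1 H H H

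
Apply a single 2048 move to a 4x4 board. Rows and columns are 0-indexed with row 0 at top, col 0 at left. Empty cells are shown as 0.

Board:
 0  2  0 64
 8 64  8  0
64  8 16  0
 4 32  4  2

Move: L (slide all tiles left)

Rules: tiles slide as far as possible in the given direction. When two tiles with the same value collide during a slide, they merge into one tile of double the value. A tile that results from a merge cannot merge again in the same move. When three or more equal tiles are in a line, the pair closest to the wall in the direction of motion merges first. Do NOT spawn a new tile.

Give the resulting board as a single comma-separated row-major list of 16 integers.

Answer: 2, 64, 0, 0, 8, 64, 8, 0, 64, 8, 16, 0, 4, 32, 4, 2

Derivation:
Slide left:
row 0: [0, 2, 0, 64] -> [2, 64, 0, 0]
row 1: [8, 64, 8, 0] -> [8, 64, 8, 0]
row 2: [64, 8, 16, 0] -> [64, 8, 16, 0]
row 3: [4, 32, 4, 2] -> [4, 32, 4, 2]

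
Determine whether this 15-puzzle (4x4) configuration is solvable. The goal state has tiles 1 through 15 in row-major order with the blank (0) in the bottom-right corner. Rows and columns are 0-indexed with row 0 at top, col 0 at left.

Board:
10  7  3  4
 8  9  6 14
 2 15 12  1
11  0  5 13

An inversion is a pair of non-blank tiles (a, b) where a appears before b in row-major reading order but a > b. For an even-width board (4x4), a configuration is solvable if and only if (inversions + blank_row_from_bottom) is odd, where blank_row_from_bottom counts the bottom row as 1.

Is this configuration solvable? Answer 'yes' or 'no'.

Answer: yes

Derivation:
Inversions: 46
Blank is in row 3 (0-indexed from top), which is row 1 counting from the bottom (bottom = 1).
46 + 1 = 47, which is odd, so the puzzle is solvable.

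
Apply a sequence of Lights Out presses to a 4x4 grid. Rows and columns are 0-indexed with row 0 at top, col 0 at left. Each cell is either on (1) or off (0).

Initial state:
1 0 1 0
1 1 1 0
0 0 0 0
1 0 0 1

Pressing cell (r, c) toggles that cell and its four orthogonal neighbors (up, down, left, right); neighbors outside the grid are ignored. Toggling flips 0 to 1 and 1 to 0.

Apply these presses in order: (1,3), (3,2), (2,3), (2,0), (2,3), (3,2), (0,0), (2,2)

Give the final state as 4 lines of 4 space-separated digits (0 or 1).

After press 1 at (1,3):
1 0 1 1
1 1 0 1
0 0 0 1
1 0 0 1

After press 2 at (3,2):
1 0 1 1
1 1 0 1
0 0 1 1
1 1 1 0

After press 3 at (2,3):
1 0 1 1
1 1 0 0
0 0 0 0
1 1 1 1

After press 4 at (2,0):
1 0 1 1
0 1 0 0
1 1 0 0
0 1 1 1

After press 5 at (2,3):
1 0 1 1
0 1 0 1
1 1 1 1
0 1 1 0

After press 6 at (3,2):
1 0 1 1
0 1 0 1
1 1 0 1
0 0 0 1

After press 7 at (0,0):
0 1 1 1
1 1 0 1
1 1 0 1
0 0 0 1

After press 8 at (2,2):
0 1 1 1
1 1 1 1
1 0 1 0
0 0 1 1

Answer: 0 1 1 1
1 1 1 1
1 0 1 0
0 0 1 1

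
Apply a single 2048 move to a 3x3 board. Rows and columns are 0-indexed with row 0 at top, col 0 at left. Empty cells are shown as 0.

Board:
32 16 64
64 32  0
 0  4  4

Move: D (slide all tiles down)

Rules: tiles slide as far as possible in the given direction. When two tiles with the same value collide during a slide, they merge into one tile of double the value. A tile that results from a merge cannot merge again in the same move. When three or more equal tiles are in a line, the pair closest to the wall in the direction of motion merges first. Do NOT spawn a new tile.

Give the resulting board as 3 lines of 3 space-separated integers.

Slide down:
col 0: [32, 64, 0] -> [0, 32, 64]
col 1: [16, 32, 4] -> [16, 32, 4]
col 2: [64, 0, 4] -> [0, 64, 4]

Answer:  0 16  0
32 32 64
64  4  4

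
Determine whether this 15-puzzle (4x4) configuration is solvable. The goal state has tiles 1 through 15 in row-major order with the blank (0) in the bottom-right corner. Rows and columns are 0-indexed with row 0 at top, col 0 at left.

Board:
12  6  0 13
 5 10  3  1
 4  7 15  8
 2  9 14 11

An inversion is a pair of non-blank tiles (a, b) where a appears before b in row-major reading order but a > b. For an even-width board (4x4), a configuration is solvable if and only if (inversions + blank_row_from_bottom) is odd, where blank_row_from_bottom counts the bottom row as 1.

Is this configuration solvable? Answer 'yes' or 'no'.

Answer: no

Derivation:
Inversions: 48
Blank is in row 0 (0-indexed from top), which is row 4 counting from the bottom (bottom = 1).
48 + 4 = 52, which is even, so the puzzle is not solvable.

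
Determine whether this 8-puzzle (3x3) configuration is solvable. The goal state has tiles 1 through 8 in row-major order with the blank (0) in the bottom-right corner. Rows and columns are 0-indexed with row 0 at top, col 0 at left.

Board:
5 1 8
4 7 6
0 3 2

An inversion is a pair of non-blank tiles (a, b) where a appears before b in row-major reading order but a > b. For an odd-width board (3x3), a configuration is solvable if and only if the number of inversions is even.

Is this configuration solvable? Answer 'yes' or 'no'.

Inversions (pairs i<j in row-major order where tile[i] > tile[j] > 0): 17
17 is odd, so the puzzle is not solvable.

Answer: no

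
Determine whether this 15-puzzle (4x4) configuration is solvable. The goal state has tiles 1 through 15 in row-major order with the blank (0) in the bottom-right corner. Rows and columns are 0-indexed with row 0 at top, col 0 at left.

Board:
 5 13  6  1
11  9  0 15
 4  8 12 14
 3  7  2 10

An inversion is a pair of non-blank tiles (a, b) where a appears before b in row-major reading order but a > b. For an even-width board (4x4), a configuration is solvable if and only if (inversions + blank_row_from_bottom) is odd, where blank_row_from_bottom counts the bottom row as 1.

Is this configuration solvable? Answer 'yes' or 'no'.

Answer: yes

Derivation:
Inversions: 54
Blank is in row 1 (0-indexed from top), which is row 3 counting from the bottom (bottom = 1).
54 + 3 = 57, which is odd, so the puzzle is solvable.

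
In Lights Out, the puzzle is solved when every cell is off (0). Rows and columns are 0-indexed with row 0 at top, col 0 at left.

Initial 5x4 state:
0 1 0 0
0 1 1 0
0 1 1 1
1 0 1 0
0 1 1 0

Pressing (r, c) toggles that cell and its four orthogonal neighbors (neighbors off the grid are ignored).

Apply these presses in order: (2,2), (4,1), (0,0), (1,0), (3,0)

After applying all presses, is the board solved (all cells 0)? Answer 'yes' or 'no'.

Answer: yes

Derivation:
After press 1 at (2,2):
0 1 0 0
0 1 0 0
0 0 0 0
1 0 0 0
0 1 1 0

After press 2 at (4,1):
0 1 0 0
0 1 0 0
0 0 0 0
1 1 0 0
1 0 0 0

After press 3 at (0,0):
1 0 0 0
1 1 0 0
0 0 0 0
1 1 0 0
1 0 0 0

After press 4 at (1,0):
0 0 0 0
0 0 0 0
1 0 0 0
1 1 0 0
1 0 0 0

After press 5 at (3,0):
0 0 0 0
0 0 0 0
0 0 0 0
0 0 0 0
0 0 0 0

Lights still on: 0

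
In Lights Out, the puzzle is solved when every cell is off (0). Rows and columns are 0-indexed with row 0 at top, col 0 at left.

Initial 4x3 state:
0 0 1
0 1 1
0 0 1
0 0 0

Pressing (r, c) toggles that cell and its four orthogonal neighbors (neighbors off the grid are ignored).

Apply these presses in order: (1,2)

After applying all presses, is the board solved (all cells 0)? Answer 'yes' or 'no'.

Answer: yes

Derivation:
After press 1 at (1,2):
0 0 0
0 0 0
0 0 0
0 0 0

Lights still on: 0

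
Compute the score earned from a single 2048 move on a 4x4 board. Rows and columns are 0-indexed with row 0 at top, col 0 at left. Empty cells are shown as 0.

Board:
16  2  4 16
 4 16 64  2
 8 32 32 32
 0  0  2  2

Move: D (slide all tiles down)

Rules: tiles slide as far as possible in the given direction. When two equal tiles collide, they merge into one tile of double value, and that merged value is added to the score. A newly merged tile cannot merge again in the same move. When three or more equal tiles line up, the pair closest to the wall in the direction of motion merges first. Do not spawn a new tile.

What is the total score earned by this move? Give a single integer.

Slide down:
col 0: [16, 4, 8, 0] -> [0, 16, 4, 8]  score +0 (running 0)
col 1: [2, 16, 32, 0] -> [0, 2, 16, 32]  score +0 (running 0)
col 2: [4, 64, 32, 2] -> [4, 64, 32, 2]  score +0 (running 0)
col 3: [16, 2, 32, 2] -> [16, 2, 32, 2]  score +0 (running 0)
Board after move:
 0  0  4 16
16  2 64  2
 4 16 32 32
 8 32  2  2

Answer: 0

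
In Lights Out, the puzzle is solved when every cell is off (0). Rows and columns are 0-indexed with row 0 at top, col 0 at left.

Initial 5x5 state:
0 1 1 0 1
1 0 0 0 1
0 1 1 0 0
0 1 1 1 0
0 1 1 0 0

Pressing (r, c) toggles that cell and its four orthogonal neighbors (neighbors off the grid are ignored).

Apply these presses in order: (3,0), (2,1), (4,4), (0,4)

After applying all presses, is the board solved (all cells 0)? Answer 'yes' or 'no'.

Answer: no

Derivation:
After press 1 at (3,0):
0 1 1 0 1
1 0 0 0 1
1 1 1 0 0
1 0 1 1 0
1 1 1 0 0

After press 2 at (2,1):
0 1 1 0 1
1 1 0 0 1
0 0 0 0 0
1 1 1 1 0
1 1 1 0 0

After press 3 at (4,4):
0 1 1 0 1
1 1 0 0 1
0 0 0 0 0
1 1 1 1 1
1 1 1 1 1

After press 4 at (0,4):
0 1 1 1 0
1 1 0 0 0
0 0 0 0 0
1 1 1 1 1
1 1 1 1 1

Lights still on: 15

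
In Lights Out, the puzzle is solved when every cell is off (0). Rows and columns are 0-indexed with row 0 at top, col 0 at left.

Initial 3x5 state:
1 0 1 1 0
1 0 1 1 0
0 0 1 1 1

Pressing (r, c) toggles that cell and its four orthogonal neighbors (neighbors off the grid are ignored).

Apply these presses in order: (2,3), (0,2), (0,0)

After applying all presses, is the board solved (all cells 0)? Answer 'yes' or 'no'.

Answer: yes

Derivation:
After press 1 at (2,3):
1 0 1 1 0
1 0 1 0 0
0 0 0 0 0

After press 2 at (0,2):
1 1 0 0 0
1 0 0 0 0
0 0 0 0 0

After press 3 at (0,0):
0 0 0 0 0
0 0 0 0 0
0 0 0 0 0

Lights still on: 0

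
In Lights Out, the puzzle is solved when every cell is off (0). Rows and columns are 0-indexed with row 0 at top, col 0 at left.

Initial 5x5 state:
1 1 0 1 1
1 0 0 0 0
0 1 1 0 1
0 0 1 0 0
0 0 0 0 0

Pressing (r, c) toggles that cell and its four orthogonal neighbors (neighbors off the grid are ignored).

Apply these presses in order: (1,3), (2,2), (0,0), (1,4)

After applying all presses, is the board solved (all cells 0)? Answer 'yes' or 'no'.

Answer: yes

Derivation:
After press 1 at (1,3):
1 1 0 0 1
1 0 1 1 1
0 1 1 1 1
0 0 1 0 0
0 0 0 0 0

After press 2 at (2,2):
1 1 0 0 1
1 0 0 1 1
0 0 0 0 1
0 0 0 0 0
0 0 0 0 0

After press 3 at (0,0):
0 0 0 0 1
0 0 0 1 1
0 0 0 0 1
0 0 0 0 0
0 0 0 0 0

After press 4 at (1,4):
0 0 0 0 0
0 0 0 0 0
0 0 0 0 0
0 0 0 0 0
0 0 0 0 0

Lights still on: 0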